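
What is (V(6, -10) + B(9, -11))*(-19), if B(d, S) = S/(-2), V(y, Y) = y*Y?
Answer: 2071/2 ≈ 1035.5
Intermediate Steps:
V(y, Y) = Y*y
B(d, S) = -S/2 (B(d, S) = S*(-½) = -S/2)
(V(6, -10) + B(9, -11))*(-19) = (-10*6 - ½*(-11))*(-19) = (-60 + 11/2)*(-19) = -109/2*(-19) = 2071/2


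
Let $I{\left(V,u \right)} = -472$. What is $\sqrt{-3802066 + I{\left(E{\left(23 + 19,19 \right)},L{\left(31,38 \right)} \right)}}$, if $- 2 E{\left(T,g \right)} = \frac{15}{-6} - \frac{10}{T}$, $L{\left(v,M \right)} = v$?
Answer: $i \sqrt{3802538} \approx 1950.0 i$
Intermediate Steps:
$E{\left(T,g \right)} = \frac{5}{4} + \frac{5}{T}$ ($E{\left(T,g \right)} = - \frac{\frac{15}{-6} - \frac{10}{T}}{2} = - \frac{15 \left(- \frac{1}{6}\right) - \frac{10}{T}}{2} = - \frac{- \frac{5}{2} - \frac{10}{T}}{2} = \frac{5}{4} + \frac{5}{T}$)
$\sqrt{-3802066 + I{\left(E{\left(23 + 19,19 \right)},L{\left(31,38 \right)} \right)}} = \sqrt{-3802066 - 472} = \sqrt{-3802538} = i \sqrt{3802538}$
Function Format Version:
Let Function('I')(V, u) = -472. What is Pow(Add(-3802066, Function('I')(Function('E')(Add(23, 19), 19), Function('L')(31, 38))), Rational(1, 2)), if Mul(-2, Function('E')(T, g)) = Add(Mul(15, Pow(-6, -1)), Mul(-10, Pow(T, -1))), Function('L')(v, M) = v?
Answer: Mul(I, Pow(3802538, Rational(1, 2))) ≈ Mul(1950.0, I)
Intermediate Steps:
Function('E')(T, g) = Add(Rational(5, 4), Mul(5, Pow(T, -1))) (Function('E')(T, g) = Mul(Rational(-1, 2), Add(Mul(15, Pow(-6, -1)), Mul(-10, Pow(T, -1)))) = Mul(Rational(-1, 2), Add(Mul(15, Rational(-1, 6)), Mul(-10, Pow(T, -1)))) = Mul(Rational(-1, 2), Add(Rational(-5, 2), Mul(-10, Pow(T, -1)))) = Add(Rational(5, 4), Mul(5, Pow(T, -1))))
Pow(Add(-3802066, Function('I')(Function('E')(Add(23, 19), 19), Function('L')(31, 38))), Rational(1, 2)) = Pow(Add(-3802066, -472), Rational(1, 2)) = Pow(-3802538, Rational(1, 2)) = Mul(I, Pow(3802538, Rational(1, 2)))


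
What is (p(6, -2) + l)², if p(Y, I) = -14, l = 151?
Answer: 18769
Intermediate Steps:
(p(6, -2) + l)² = (-14 + 151)² = 137² = 18769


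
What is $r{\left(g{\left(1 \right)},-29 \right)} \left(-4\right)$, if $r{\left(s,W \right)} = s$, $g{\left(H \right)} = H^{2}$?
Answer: $-4$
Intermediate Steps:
$r{\left(g{\left(1 \right)},-29 \right)} \left(-4\right) = 1^{2} \left(-4\right) = 1 \left(-4\right) = -4$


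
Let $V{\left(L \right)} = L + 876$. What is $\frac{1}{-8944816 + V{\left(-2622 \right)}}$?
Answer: $- \frac{1}{8946562} \approx -1.1177 \cdot 10^{-7}$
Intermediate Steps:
$V{\left(L \right)} = 876 + L$
$\frac{1}{-8944816 + V{\left(-2622 \right)}} = \frac{1}{-8944816 + \left(876 - 2622\right)} = \frac{1}{-8944816 - 1746} = \frac{1}{-8946562} = - \frac{1}{8946562}$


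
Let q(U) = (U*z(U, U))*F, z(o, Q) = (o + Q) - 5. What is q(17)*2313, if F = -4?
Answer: -4561236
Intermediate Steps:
z(o, Q) = -5 + Q + o (z(o, Q) = (Q + o) - 5 = -5 + Q + o)
q(U) = -4*U*(-5 + 2*U) (q(U) = (U*(-5 + U + U))*(-4) = (U*(-5 + 2*U))*(-4) = -4*U*(-5 + 2*U))
q(17)*2313 = (4*17*(5 - 2*17))*2313 = (4*17*(5 - 34))*2313 = (4*17*(-29))*2313 = -1972*2313 = -4561236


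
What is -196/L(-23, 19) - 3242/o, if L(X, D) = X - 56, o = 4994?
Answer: 361353/197263 ≈ 1.8318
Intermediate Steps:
L(X, D) = -56 + X
-196/L(-23, 19) - 3242/o = -196/(-56 - 23) - 3242/4994 = -196/(-79) - 3242*1/4994 = -196*(-1/79) - 1621/2497 = 196/79 - 1621/2497 = 361353/197263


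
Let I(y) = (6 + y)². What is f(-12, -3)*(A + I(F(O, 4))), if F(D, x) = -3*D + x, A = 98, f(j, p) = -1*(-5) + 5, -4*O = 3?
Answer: 19845/8 ≈ 2480.6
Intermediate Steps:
O = -¾ (O = -¼*3 = -¾ ≈ -0.75000)
f(j, p) = 10 (f(j, p) = 5 + 5 = 10)
F(D, x) = x - 3*D
f(-12, -3)*(A + I(F(O, 4))) = 10*(98 + (6 + (4 - 3*(-¾)))²) = 10*(98 + (6 + (4 + 9/4))²) = 10*(98 + (6 + 25/4)²) = 10*(98 + (49/4)²) = 10*(98 + 2401/16) = 10*(3969/16) = 19845/8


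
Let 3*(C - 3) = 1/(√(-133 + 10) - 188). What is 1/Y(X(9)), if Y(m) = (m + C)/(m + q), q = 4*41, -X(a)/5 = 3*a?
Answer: -1221925440/5561941969 + 87*I*√123/5561941969 ≈ -0.21969 + 1.7348e-7*I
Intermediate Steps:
X(a) = -15*a
q = 164
C = 3 + 1/(3*(-188 + I*√123)) (C = 3 + 1/(3*(√(-133 + 10) - 188)) = 3 + 1/(3*(√(-123) - 188)) = 3 + 1/(3*(I*√123 - 188)) = 3 + 1/(3*(-188 + I*√123)) ≈ 2.9982 - 0.00010423*I)
Y(m) = (319015/106401 + m - I*√123/106401)/(164 + m) (Y(m) = (m + (319015/106401 - I*√123/106401))/(m + 164) = (319015/106401 + m - I*√123/106401)/(164 + m))
1/Y(X(9)) = 1/((319015 + 106401*(-15*9) - I*√123)/(106401*(164 - 15*9))) = 1/((319015 + 106401*(-135) - I*√123)/(106401*(164 - 135))) = 1/((1/106401)*(319015 - 14364135 - I*√123)/29) = 1/((1/106401)*(1/29)*(-14045120 - I*√123)) = 1/(-14045120/3085629 - I*√123/3085629)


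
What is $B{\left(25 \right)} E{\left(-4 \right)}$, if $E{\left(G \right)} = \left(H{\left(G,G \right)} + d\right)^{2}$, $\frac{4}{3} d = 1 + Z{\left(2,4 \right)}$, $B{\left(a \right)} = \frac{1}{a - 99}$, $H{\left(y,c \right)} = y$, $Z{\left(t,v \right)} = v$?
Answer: $- \frac{1}{1184} \approx -0.00084459$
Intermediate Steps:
$B{\left(a \right)} = \frac{1}{-99 + a}$
$d = \frac{15}{4}$ ($d = \frac{3 \left(1 + 4\right)}{4} = \frac{3}{4} \cdot 5 = \frac{15}{4} \approx 3.75$)
$E{\left(G \right)} = \left(\frac{15}{4} + G\right)^{2}$ ($E{\left(G \right)} = \left(G + \frac{15}{4}\right)^{2} = \left(\frac{15}{4} + G\right)^{2}$)
$B{\left(25 \right)} E{\left(-4 \right)} = \frac{\frac{1}{16} \left(15 + 4 \left(-4\right)\right)^{2}}{-99 + 25} = \frac{\frac{1}{16} \left(15 - 16\right)^{2}}{-74} = - \frac{\frac{1}{16} \left(-1\right)^{2}}{74} = - \frac{\frac{1}{16} \cdot 1}{74} = \left(- \frac{1}{74}\right) \frac{1}{16} = - \frac{1}{1184}$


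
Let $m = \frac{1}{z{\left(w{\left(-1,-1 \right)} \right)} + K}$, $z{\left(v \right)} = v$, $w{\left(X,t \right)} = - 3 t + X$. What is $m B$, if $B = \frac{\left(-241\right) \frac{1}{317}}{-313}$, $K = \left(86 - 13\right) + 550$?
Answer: $\frac{241}{62013125} \approx 3.8863 \cdot 10^{-6}$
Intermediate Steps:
$w{\left(X,t \right)} = X - 3 t$
$K = 623$ ($K = 73 + 550 = 623$)
$m = \frac{1}{625}$ ($m = \frac{1}{\left(-1 - -3\right) + 623} = \frac{1}{\left(-1 + 3\right) + 623} = \frac{1}{2 + 623} = \frac{1}{625} \approx 0.0016$)
$B = \frac{241}{99221}$ ($B = \left(-241\right) \frac{1}{317} \left(- \frac{1}{313}\right) = \left(- \frac{241}{317}\right) \left(- \frac{1}{313}\right) = \frac{241}{99221} \approx 0.0024289$)
$m B = \frac{1}{625} \cdot \frac{241}{99221} = \frac{241}{62013125}$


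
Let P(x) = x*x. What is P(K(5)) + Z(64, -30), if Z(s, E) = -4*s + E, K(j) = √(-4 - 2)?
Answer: -292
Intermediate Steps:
K(j) = I*√6 (K(j) = √(-6) = I*√6)
Z(s, E) = E - 4*s
P(x) = x²
P(K(5)) + Z(64, -30) = (I*√6)² + (-30 - 4*64) = -6 + (-30 - 256) = -6 - 286 = -292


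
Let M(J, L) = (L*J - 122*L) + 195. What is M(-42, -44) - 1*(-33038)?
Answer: 40449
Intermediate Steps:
M(J, L) = 195 - 122*L + J*L (M(J, L) = (J*L - 122*L) + 195 = (-122*L + J*L) + 195 = 195 - 122*L + J*L)
M(-42, -44) - 1*(-33038) = (195 - 122*(-44) - 42*(-44)) - 1*(-33038) = (195 + 5368 + 1848) + 33038 = 7411 + 33038 = 40449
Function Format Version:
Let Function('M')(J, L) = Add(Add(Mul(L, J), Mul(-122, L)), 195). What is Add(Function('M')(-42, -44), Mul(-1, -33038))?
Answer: 40449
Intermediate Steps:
Function('M')(J, L) = Add(195, Mul(-122, L), Mul(J, L)) (Function('M')(J, L) = Add(Add(Mul(J, L), Mul(-122, L)), 195) = Add(Add(Mul(-122, L), Mul(J, L)), 195) = Add(195, Mul(-122, L), Mul(J, L)))
Add(Function('M')(-42, -44), Mul(-1, -33038)) = Add(Add(195, Mul(-122, -44), Mul(-42, -44)), Mul(-1, -33038)) = Add(Add(195, 5368, 1848), 33038) = Add(7411, 33038) = 40449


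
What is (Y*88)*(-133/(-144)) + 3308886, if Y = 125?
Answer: 59742823/18 ≈ 3.3190e+6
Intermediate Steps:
(Y*88)*(-133/(-144)) + 3308886 = (125*88)*(-133/(-144)) + 3308886 = 11000*(-133*(-1/144)) + 3308886 = 11000*(133/144) + 3308886 = 182875/18 + 3308886 = 59742823/18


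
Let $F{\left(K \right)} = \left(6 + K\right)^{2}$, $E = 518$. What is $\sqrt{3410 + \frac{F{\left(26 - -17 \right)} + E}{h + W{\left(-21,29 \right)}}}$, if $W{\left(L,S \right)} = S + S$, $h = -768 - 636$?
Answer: $\frac{\sqrt{6174022586}}{1346} \approx 58.377$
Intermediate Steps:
$h = -1404$
$W{\left(L,S \right)} = 2 S$
$\sqrt{3410 + \frac{F{\left(26 - -17 \right)} + E}{h + W{\left(-21,29 \right)}}} = \sqrt{3410 + \frac{\left(6 + \left(26 - -17\right)\right)^{2} + 518}{-1404 + 2 \cdot 29}} = \sqrt{3410 + \frac{\left(6 + \left(26 + 17\right)\right)^{2} + 518}{-1404 + 58}} = \sqrt{3410 + \frac{\left(6 + 43\right)^{2} + 518}{-1346}} = \sqrt{3410 + \left(49^{2} + 518\right) \left(- \frac{1}{1346}\right)} = \sqrt{3410 + \left(2401 + 518\right) \left(- \frac{1}{1346}\right)} = \sqrt{3410 + 2919 \left(- \frac{1}{1346}\right)} = \sqrt{3410 - \frac{2919}{1346}} = \sqrt{\frac{4586941}{1346}} = \frac{\sqrt{6174022586}}{1346}$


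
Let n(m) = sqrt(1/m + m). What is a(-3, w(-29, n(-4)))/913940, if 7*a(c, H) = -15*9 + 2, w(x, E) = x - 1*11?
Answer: -19/913940 ≈ -2.0789e-5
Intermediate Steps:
n(m) = sqrt(m + 1/m)
w(x, E) = -11 + x (w(x, E) = x - 11 = -11 + x)
a(c, H) = -19 (a(c, H) = (-15*9 + 2)/7 = (-135 + 2)/7 = (1/7)*(-133) = -19)
a(-3, w(-29, n(-4)))/913940 = -19/913940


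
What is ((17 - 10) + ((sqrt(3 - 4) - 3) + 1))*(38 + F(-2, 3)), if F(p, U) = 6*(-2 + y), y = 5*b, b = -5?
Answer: -620 - 124*I ≈ -620.0 - 124.0*I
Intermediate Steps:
y = -25 (y = 5*(-5) = -25)
F(p, U) = -162 (F(p, U) = 6*(-2 - 25) = 6*(-27) = -162)
((17 - 10) + ((sqrt(3 - 4) - 3) + 1))*(38 + F(-2, 3)) = ((17 - 10) + ((sqrt(3 - 4) - 3) + 1))*(38 - 162) = (7 + ((sqrt(-1) - 3) + 1))*(-124) = (7 + ((I - 3) + 1))*(-124) = (7 + ((-3 + I) + 1))*(-124) = (7 + (-2 + I))*(-124) = (5 + I)*(-124) = -620 - 124*I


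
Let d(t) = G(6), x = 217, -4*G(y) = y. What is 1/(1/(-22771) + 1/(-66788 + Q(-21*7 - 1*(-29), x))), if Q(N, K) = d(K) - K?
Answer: -3051610023/179555 ≈ -16995.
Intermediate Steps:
G(y) = -y/4
d(t) = -3/2 (d(t) = -¼*6 = -3/2)
Q(N, K) = -3/2 - K
1/(1/(-22771) + 1/(-66788 + Q(-21*7 - 1*(-29), x))) = 1/(1/(-22771) + 1/(-66788 + (-3/2 - 1*217))) = 1/(-1/22771 + 1/(-66788 + (-3/2 - 217))) = 1/(-1/22771 + 1/(-66788 - 437/2)) = 1/(-1/22771 + 1/(-134013/2)) = 1/(-1/22771 - 2/134013) = 1/(-179555/3051610023) = -3051610023/179555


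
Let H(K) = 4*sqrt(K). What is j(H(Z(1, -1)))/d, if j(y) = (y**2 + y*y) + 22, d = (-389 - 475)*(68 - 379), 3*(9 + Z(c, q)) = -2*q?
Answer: -367/403056 ≈ -0.00091054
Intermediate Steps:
Z(c, q) = -9 - 2*q/3 (Z(c, q) = -9 + (-2*q)/3 = -9 - 2*q/3)
d = 268704 (d = -864*(-311) = 268704)
j(y) = 22 + 2*y**2 (j(y) = (y**2 + y**2) + 22 = 2*y**2 + 22 = 22 + 2*y**2)
j(H(Z(1, -1)))/d = (22 + 2*(4*sqrt(-9 - 2/3*(-1)))**2)/268704 = (22 + 2*(4*sqrt(-9 + 2/3))**2)*(1/268704) = (22 + 2*(4*sqrt(-25/3))**2)*(1/268704) = (22 + 2*(4*(5*I*sqrt(3)/3))**2)*(1/268704) = (22 + 2*(20*I*sqrt(3)/3)**2)*(1/268704) = (22 + 2*(-400/3))*(1/268704) = (22 - 800/3)*(1/268704) = -734/3*1/268704 = -367/403056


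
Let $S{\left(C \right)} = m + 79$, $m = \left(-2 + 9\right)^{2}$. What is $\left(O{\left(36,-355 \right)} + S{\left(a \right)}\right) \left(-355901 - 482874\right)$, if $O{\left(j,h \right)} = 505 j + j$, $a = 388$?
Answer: $-15386488600$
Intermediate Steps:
$m = 49$ ($m = 7^{2} = 49$)
$O{\left(j,h \right)} = 506 j$
$S{\left(C \right)} = 128$ ($S{\left(C \right)} = 49 + 79 = 128$)
$\left(O{\left(36,-355 \right)} + S{\left(a \right)}\right) \left(-355901 - 482874\right) = \left(506 \cdot 36 + 128\right) \left(-355901 - 482874\right) = \left(18216 + 128\right) \left(-838775\right) = 18344 \left(-838775\right) = -15386488600$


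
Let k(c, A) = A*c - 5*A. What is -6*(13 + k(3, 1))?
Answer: -66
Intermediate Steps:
k(c, A) = -5*A + A*c
-6*(13 + k(3, 1)) = -6*(13 + 1*(-5 + 3)) = -6*(13 + 1*(-2)) = -6*(13 - 2) = -6*11 = -66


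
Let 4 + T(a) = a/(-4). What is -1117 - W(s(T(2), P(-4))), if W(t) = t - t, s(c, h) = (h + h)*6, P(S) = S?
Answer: -1117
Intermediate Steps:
T(a) = -4 - a/4 (T(a) = -4 + a/(-4) = -4 + a*(-¼) = -4 - a/4)
s(c, h) = 12*h (s(c, h) = (2*h)*6 = 12*h)
W(t) = 0
-1117 - W(s(T(2), P(-4))) = -1117 - 1*0 = -1117 + 0 = -1117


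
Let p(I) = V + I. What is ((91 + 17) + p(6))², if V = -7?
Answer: 11449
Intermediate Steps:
p(I) = -7 + I
((91 + 17) + p(6))² = ((91 + 17) + (-7 + 6))² = (108 - 1)² = 107² = 11449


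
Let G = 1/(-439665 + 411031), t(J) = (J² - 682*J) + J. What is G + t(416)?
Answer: -3156612161/28634 ≈ -1.1024e+5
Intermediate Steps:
t(J) = J² - 681*J
G = -1/28634 (G = 1/(-28634) = -1/28634 ≈ -3.4923e-5)
G + t(416) = -1/28634 + 416*(-681 + 416) = -1/28634 + 416*(-265) = -1/28634 - 110240 = -3156612161/28634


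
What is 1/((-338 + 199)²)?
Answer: 1/19321 ≈ 5.1757e-5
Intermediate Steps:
1/((-338 + 199)²) = 1/((-139)²) = 1/19321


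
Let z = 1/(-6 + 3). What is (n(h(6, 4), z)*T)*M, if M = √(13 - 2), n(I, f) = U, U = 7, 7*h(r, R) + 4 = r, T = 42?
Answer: 294*√11 ≈ 975.09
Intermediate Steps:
h(r, R) = -4/7 + r/7
z = -⅓ (z = 1/(-3) = -⅓ ≈ -0.33333)
n(I, f) = 7
M = √11 ≈ 3.3166
(n(h(6, 4), z)*T)*M = (7*42)*√11 = 294*√11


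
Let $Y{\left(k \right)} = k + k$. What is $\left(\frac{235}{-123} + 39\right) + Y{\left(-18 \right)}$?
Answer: $\frac{134}{123} \approx 1.0894$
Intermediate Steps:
$Y{\left(k \right)} = 2 k$
$\left(\frac{235}{-123} + 39\right) + Y{\left(-18 \right)} = \left(\frac{235}{-123} + 39\right) + 2 \left(-18\right) = \left(235 \left(- \frac{1}{123}\right) + 39\right) - 36 = \left(- \frac{235}{123} + 39\right) - 36 = \frac{4562}{123} - 36 = \frac{134}{123}$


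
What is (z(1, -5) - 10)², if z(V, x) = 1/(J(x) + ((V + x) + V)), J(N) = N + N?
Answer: 17161/169 ≈ 101.54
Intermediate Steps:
J(N) = 2*N
z(V, x) = 1/(2*V + 3*x) (z(V, x) = 1/(2*x + ((V + x) + V)) = 1/(2*x + (x + 2*V)) = 1/(2*V + 3*x))
(z(1, -5) - 10)² = (1/(2*1 + 3*(-5)) - 10)² = (1/(2 - 15) - 10)² = (1/(-13) - 10)² = (-1/13 - 10)² = (-131/13)² = 17161/169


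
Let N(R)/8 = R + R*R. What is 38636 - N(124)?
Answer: -85364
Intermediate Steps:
N(R) = 8*R + 8*R**2 (N(R) = 8*(R + R*R) = 8*(R + R**2) = 8*R + 8*R**2)
38636 - N(124) = 38636 - 8*124*(1 + 124) = 38636 - 8*124*125 = 38636 - 1*124000 = 38636 - 124000 = -85364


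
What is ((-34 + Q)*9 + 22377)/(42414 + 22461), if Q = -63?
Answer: 7168/21625 ≈ 0.33147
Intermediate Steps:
((-34 + Q)*9 + 22377)/(42414 + 22461) = ((-34 - 63)*9 + 22377)/(42414 + 22461) = (-97*9 + 22377)/64875 = (-873 + 22377)*(1/64875) = 21504*(1/64875) = 7168/21625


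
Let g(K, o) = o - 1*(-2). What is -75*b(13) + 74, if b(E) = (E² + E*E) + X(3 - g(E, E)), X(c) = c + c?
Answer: -23476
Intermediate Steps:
g(K, o) = 2 + o (g(K, o) = o + 2 = 2 + o)
X(c) = 2*c
b(E) = 2 - 2*E + 2*E² (b(E) = (E² + E*E) + 2*(3 - (2 + E)) = (E² + E²) + 2*(3 + (-2 - E)) = 2*E² + 2*(1 - E) = 2*E² + (2 - 2*E) = 2 - 2*E + 2*E²)
-75*b(13) + 74 = -75*(2 - 2*13 + 2*13²) + 74 = -75*(2 - 26 + 2*169) + 74 = -75*(2 - 26 + 338) + 74 = -75*314 + 74 = -23550 + 74 = -23476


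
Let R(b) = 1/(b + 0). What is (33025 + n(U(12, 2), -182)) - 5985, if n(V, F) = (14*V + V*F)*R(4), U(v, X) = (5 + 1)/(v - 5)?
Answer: 27004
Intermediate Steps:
R(b) = 1/b
U(v, X) = 6/(-5 + v)
n(V, F) = 7*V/2 + F*V/4 (n(V, F) = (14*V + V*F)/4 = (14*V + F*V)*(¼) = 7*V/2 + F*V/4)
(33025 + n(U(12, 2), -182)) - 5985 = (33025 + (6/(-5 + 12))*(14 - 182)/4) - 5985 = (33025 + (¼)*(6/7)*(-168)) - 5985 = (33025 - 36) - 5985 = 32989 - 5985 = 27004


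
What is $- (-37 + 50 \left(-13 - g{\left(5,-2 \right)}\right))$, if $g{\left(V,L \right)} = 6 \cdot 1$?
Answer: $987$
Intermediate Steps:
$g{\left(V,L \right)} = 6$
$- (-37 + 50 \left(-13 - g{\left(5,-2 \right)}\right)) = - (-37 + 50 \left(-13 - 6\right)) = - (-37 + 50 \left(-19\right)) = - (-37 - 950) = \left(-1\right) \left(-987\right) = 987$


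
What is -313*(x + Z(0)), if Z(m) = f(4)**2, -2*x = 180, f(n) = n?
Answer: 23162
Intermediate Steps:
x = -90 (x = -1/2*180 = -90)
Z(m) = 16 (Z(m) = 4**2 = 16)
-313*(x + Z(0)) = -313*(-90 + 16) = -313*(-74) = 23162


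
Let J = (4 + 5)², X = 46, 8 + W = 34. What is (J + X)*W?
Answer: 3302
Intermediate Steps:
W = 26 (W = -8 + 34 = 26)
J = 81 (J = 9² = 81)
(J + X)*W = (81 + 46)*26 = 127*26 = 3302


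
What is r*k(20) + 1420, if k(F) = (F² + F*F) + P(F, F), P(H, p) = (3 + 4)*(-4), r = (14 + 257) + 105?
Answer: 291692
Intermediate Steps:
r = 376 (r = 271 + 105 = 376)
P(H, p) = -28 (P(H, p) = 7*(-4) = -28)
k(F) = -28 + 2*F² (k(F) = (F² + F*F) - 28 = (F² + F²) - 28 = 2*F² - 28 = -28 + 2*F²)
r*k(20) + 1420 = 376*(-28 + 2*20²) + 1420 = 376*(-28 + 2*400) + 1420 = 376*(-28 + 800) + 1420 = 376*772 + 1420 = 290272 + 1420 = 291692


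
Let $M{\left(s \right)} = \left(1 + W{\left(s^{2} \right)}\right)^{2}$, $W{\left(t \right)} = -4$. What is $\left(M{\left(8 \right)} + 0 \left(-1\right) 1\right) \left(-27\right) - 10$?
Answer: $-253$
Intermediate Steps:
$M{\left(s \right)} = 9$ ($M{\left(s \right)} = \left(1 - 4\right)^{2} = \left(-3\right)^{2} = 9$)
$\left(M{\left(8 \right)} + 0 \left(-1\right) 1\right) \left(-27\right) - 10 = \left(9 + 0 \left(-1\right) 1\right) \left(-27\right) - 10 = \left(9 + 0 \cdot 1\right) \left(-27\right) - 10 = \left(9 + 0\right) \left(-27\right) - 10 = 9 \left(-27\right) - 10 = -243 - 10 = -253$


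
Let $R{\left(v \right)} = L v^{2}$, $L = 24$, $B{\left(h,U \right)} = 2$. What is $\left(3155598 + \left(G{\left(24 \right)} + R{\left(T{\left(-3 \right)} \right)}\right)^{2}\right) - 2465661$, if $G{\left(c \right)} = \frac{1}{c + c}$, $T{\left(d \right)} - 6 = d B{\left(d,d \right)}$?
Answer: $\frac{1589614849}{2304} \approx 6.8994 \cdot 10^{5}$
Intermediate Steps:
$T{\left(d \right)} = 6 + 2 d$ ($T{\left(d \right)} = 6 + d 2 = 6 + 2 d$)
$G{\left(c \right)} = \frac{1}{2 c}$
$R{\left(v \right)} = 24 v^{2}$
$\left(3155598 + \left(G{\left(24 \right)} + R{\left(T{\left(-3 \right)} \right)}\right)^{2}\right) - 2465661 = \left(3155598 + \left(\frac{1}{2 \cdot 24} + 24 \left(6 + 2 \left(-3\right)\right)^{2}\right)^{2}\right) - 2465661 = \left(3155598 + \left(\frac{1}{2} \cdot \frac{1}{24} + 24 \left(6 - 6\right)^{2}\right)^{2}\right) - 2465661 = \left(3155598 + \left(\frac{1}{48} + 24 \cdot 0^{2}\right)^{2}\right) - 2465661 = \left(3155598 + \left(\frac{1}{48} + 24 \cdot 0\right)^{2}\right) - 2465661 = \left(3155598 + \left(\frac{1}{48} + 0\right)^{2}\right) - 2465661 = \left(3155598 + \left(\frac{1}{48}\right)^{2}\right) - 2465661 = \left(3155598 + \frac{1}{2304}\right) - 2465661 = \frac{7270497793}{2304} - 2465661 = \frac{1589614849}{2304}$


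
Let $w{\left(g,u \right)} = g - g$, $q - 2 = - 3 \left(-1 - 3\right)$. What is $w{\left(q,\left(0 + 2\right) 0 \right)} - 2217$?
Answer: $-2217$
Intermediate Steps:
$q = 14$ ($q = 2 - 3 \left(-1 - 3\right) = 2 - -12 = 2 + 12 = 14$)
$w{\left(g,u \right)} = 0$
$w{\left(q,\left(0 + 2\right) 0 \right)} - 2217 = 0 - 2217 = -2217$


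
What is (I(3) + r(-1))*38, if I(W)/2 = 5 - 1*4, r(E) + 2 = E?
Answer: -38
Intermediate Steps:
r(E) = -2 + E
I(W) = 2 (I(W) = 2*(5 - 1*4) = 2*(5 - 4) = 2*1 = 2)
(I(3) + r(-1))*38 = (2 + (-2 - 1))*38 = (2 - 3)*38 = -1*38 = -38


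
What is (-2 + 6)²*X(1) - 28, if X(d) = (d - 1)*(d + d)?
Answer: -28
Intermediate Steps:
X(d) = 2*d*(-1 + d) (X(d) = (-1 + d)*(2*d) = 2*d*(-1 + d))
(-2 + 6)²*X(1) - 28 = (-2 + 6)²*(2*1*(-1 + 1)) - 28 = 4²*(2*1*0) - 28 = 16*0 - 28 = 0 - 28 = -28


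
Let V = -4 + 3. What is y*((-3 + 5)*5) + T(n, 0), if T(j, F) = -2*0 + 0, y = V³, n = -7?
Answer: -10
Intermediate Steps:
V = -1
y = -1 (y = (-1)³ = -1)
T(j, F) = 0 (T(j, F) = 0 + 0 = 0)
y*((-3 + 5)*5) + T(n, 0) = -(-3 + 5)*5 + 0 = -2*5 + 0 = -1*10 + 0 = -10 + 0 = -10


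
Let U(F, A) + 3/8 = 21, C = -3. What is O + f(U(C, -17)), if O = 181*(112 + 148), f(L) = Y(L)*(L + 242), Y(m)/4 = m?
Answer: 1099625/16 ≈ 68727.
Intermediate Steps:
Y(m) = 4*m
U(F, A) = 165/8 (U(F, A) = -3/8 + 21 = 165/8)
f(L) = 4*L*(242 + L) (f(L) = (4*L)*(L + 242) = (4*L)*(242 + L) = 4*L*(242 + L))
O = 47060 (O = 181*260 = 47060)
O + f(U(C, -17)) = 47060 + 4*(165/8)*(242 + 165/8) = 47060 + 4*(165/8)*(2101/8) = 47060 + 346665/16 = 1099625/16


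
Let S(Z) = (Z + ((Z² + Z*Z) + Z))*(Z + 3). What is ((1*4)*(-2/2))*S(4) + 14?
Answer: -1106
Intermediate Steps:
S(Z) = (3 + Z)*(2*Z + 2*Z²) (S(Z) = (Z + ((Z² + Z²) + Z))*(3 + Z) = (Z + (2*Z² + Z))*(3 + Z) = (Z + (Z + 2*Z²))*(3 + Z) = (2*Z + 2*Z²)*(3 + Z) = (3 + Z)*(2*Z + 2*Z²))
((1*4)*(-2/2))*S(4) + 14 = ((1*4)*(-2/2))*(2*4*(3 + 4² + 4*4)) + 14 = (4*(-2*½))*(2*4*(3 + 16 + 16)) + 14 = (4*(-1))*(2*4*35) + 14 = -4*280 + 14 = -1120 + 14 = -1106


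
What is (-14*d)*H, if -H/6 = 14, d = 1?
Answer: 1176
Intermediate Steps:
H = -84 (H = -6*14 = -84)
(-14*d)*H = -14*1*(-84) = -14*(-84) = 1176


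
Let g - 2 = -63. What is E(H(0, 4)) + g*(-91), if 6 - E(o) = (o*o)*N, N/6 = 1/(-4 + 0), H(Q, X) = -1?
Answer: 11117/2 ≈ 5558.5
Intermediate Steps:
g = -61 (g = 2 - 63 = -61)
N = -3/2 (N = 6/(-4 + 0) = 6/(-4) = 6*(-1/4) = -3/2 ≈ -1.5000)
E(o) = 6 + 3*o**2/2 (E(o) = 6 - o*o*(-3)/2 = 6 - o**2*(-3)/2 = 6 - (-3)*o**2/2 = 6 + 3*o**2/2)
E(H(0, 4)) + g*(-91) = (6 + (3/2)*(-1)**2) - 61*(-91) = (6 + (3/2)*1) + 5551 = (6 + 3/2) + 5551 = 15/2 + 5551 = 11117/2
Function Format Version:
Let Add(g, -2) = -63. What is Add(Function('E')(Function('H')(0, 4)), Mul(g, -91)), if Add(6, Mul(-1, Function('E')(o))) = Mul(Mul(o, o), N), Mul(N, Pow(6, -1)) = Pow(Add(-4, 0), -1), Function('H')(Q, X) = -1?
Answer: Rational(11117, 2) ≈ 5558.5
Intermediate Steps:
g = -61 (g = Add(2, -63) = -61)
N = Rational(-3, 2) (N = Mul(6, Pow(Add(-4, 0), -1)) = Mul(6, Pow(-4, -1)) = Mul(6, Rational(-1, 4)) = Rational(-3, 2) ≈ -1.5000)
Function('E')(o) = Add(6, Mul(Rational(3, 2), Pow(o, 2))) (Function('E')(o) = Add(6, Mul(-1, Mul(Mul(o, o), Rational(-3, 2)))) = Add(6, Mul(-1, Mul(Pow(o, 2), Rational(-3, 2)))) = Add(6, Mul(-1, Mul(Rational(-3, 2), Pow(o, 2)))) = Add(6, Mul(Rational(3, 2), Pow(o, 2))))
Add(Function('E')(Function('H')(0, 4)), Mul(g, -91)) = Add(Add(6, Mul(Rational(3, 2), Pow(-1, 2))), Mul(-61, -91)) = Add(Add(6, Mul(Rational(3, 2), 1)), 5551) = Add(Add(6, Rational(3, 2)), 5551) = Add(Rational(15, 2), 5551) = Rational(11117, 2)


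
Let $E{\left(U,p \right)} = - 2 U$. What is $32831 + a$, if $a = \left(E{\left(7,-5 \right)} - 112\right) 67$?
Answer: $24389$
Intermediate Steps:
$a = -8442$ ($a = \left(\left(-2\right) 7 - 112\right) 67 = \left(-14 - 112\right) 67 = \left(-126\right) 67 = -8442$)
$32831 + a = 32831 - 8442 = 24389$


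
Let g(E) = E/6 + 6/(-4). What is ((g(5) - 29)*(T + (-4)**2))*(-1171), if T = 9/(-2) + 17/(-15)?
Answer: 32412109/90 ≈ 3.6013e+5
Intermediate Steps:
T = -169/30 (T = 9*(-1/2) + 17*(-1/15) = -9/2 - 17/15 = -169/30 ≈ -5.6333)
g(E) = -3/2 + E/6 (g(E) = E*(1/6) + 6*(-1/4) = E/6 - 3/2 = -3/2 + E/6)
((g(5) - 29)*(T + (-4)**2))*(-1171) = (((-3/2 + (1/6)*5) - 29)*(-169/30 + (-4)**2))*(-1171) = (((-3/2 + 5/6) - 29)*(-169/30 + 16))*(-1171) = ((-2/3 - 29)*(311/30))*(-1171) = -89/3*311/30*(-1171) = -27679/90*(-1171) = 32412109/90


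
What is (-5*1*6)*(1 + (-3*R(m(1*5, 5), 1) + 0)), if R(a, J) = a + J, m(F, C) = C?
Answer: 510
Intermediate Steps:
R(a, J) = J + a
(-5*1*6)*(1 + (-3*R(m(1*5, 5), 1) + 0)) = (-5*1*6)*(1 + (-3*(1 + 5) + 0)) = (-5*6)*(1 + (-3*6 + 0)) = -30*(1 + (-18 + 0)) = -30*(1 - 18) = -30*(-17) = 510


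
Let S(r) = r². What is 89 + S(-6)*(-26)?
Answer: -847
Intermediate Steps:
89 + S(-6)*(-26) = 89 + (-6)²*(-26) = 89 + 36*(-26) = 89 - 936 = -847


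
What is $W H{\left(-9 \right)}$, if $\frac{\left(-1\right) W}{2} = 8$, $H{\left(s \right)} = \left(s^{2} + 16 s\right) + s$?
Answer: $1152$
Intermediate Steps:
$H{\left(s \right)} = s^{2} + 17 s$
$W = -16$ ($W = \left(-2\right) 8 = -16$)
$W H{\left(-9 \right)} = - 16 \left(- 9 \left(17 - 9\right)\right) = - 16 \left(\left(-9\right) 8\right) = \left(-16\right) \left(-72\right) = 1152$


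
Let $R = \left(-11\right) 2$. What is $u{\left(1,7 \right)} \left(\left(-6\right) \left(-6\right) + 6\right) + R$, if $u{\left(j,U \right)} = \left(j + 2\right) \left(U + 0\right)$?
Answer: $860$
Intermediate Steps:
$R = -22$
$u{\left(j,U \right)} = U \left(2 + j\right)$ ($u{\left(j,U \right)} = \left(2 + j\right) U = U \left(2 + j\right)$)
$u{\left(1,7 \right)} \left(\left(-6\right) \left(-6\right) + 6\right) + R = 7 \left(2 + 1\right) \left(\left(-6\right) \left(-6\right) + 6\right) - 22 = 7 \cdot 3 \left(36 + 6\right) - 22 = 21 \cdot 42 - 22 = 882 - 22 = 860$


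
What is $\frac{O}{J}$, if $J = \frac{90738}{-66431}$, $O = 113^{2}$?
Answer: $- \frac{848257439}{90738} \approx -9348.4$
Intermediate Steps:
$O = 12769$
$J = - \frac{90738}{66431}$ ($J = 90738 \left(- \frac{1}{66431}\right) = - \frac{90738}{66431} \approx -1.3659$)
$\frac{O}{J} = \frac{12769}{- \frac{90738}{66431}} = 12769 \left(- \frac{66431}{90738}\right) = - \frac{848257439}{90738}$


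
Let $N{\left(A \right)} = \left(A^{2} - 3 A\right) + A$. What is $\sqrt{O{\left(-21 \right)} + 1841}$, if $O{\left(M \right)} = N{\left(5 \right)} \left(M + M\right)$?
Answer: $\sqrt{1211} \approx 34.799$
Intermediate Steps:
$N{\left(A \right)} = A^{2} - 2 A$
$O{\left(M \right)} = 30 M$ ($O{\left(M \right)} = 5 \left(-2 + 5\right) \left(M + M\right) = 5 \cdot 3 \cdot 2 M = 15 \cdot 2 M = 30 M$)
$\sqrt{O{\left(-21 \right)} + 1841} = \sqrt{30 \left(-21\right) + 1841} = \sqrt{-630 + 1841} = \sqrt{1211}$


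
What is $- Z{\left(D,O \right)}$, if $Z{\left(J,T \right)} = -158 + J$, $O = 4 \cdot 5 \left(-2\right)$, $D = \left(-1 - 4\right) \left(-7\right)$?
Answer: $123$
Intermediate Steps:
$D = 35$ ($D = \left(-5\right) \left(-7\right) = 35$)
$O = -40$ ($O = 20 \left(-2\right) = -40$)
$- Z{\left(D,O \right)} = - (-158 + 35) = \left(-1\right) \left(-123\right) = 123$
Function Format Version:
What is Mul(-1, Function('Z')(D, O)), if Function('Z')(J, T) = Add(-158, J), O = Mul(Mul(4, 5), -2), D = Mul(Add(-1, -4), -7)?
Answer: 123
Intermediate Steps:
D = 35 (D = Mul(-5, -7) = 35)
O = -40 (O = Mul(20, -2) = -40)
Mul(-1, Function('Z')(D, O)) = Mul(-1, Add(-158, 35)) = Mul(-1, -123) = 123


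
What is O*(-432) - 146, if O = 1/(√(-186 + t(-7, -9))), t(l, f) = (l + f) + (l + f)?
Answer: -146 + 216*I*√218/109 ≈ -146.0 + 29.259*I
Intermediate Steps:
t(l, f) = 2*f + 2*l (t(l, f) = (f + l) + (f + l) = 2*f + 2*l)
O = -I*√218/218 (O = 1/(√(-186 + (2*(-9) + 2*(-7)))) = 1/(√(-186 + (-18 - 14))) = 1/(√(-186 - 32)) = 1/(√(-218)) = 1/(I*√218) = -I*√218/218 ≈ -0.067729*I)
O*(-432) - 146 = -I*√218/218*(-432) - 146 = 216*I*√218/109 - 146 = -146 + 216*I*√218/109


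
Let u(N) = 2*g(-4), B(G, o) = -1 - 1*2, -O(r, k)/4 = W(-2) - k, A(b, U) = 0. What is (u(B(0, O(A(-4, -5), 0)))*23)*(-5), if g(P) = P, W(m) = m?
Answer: 920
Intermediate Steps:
O(r, k) = 8 + 4*k (O(r, k) = -4*(-2 - k) = 8 + 4*k)
B(G, o) = -3 (B(G, o) = -1 - 2 = -3)
u(N) = -8 (u(N) = 2*(-4) = -8)
(u(B(0, O(A(-4, -5), 0)))*23)*(-5) = -8*23*(-5) = -184*(-5) = 920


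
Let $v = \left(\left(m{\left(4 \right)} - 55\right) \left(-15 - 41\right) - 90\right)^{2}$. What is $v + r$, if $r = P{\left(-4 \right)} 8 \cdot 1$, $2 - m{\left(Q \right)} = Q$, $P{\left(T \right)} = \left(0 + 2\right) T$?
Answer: $9622340$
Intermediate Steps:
$P{\left(T \right)} = 2 T$
$m{\left(Q \right)} = 2 - Q$
$v = 9622404$ ($v = \left(\left(\left(2 - 4\right) - 55\right) \left(-15 - 41\right) - 90\right)^{2} = \left(\left(\left(2 - 4\right) - 55\right) \left(-56\right) - 90\right)^{2} = \left(\left(-2 - 55\right) \left(-56\right) - 90\right)^{2} = \left(\left(-57\right) \left(-56\right) - 90\right)^{2} = \left(3192 - 90\right)^{2} = 3102^{2} = 9622404$)
$r = -64$ ($r = 2 \left(-4\right) 8 \cdot 1 = \left(-8\right) 8 \cdot 1 = \left(-64\right) 1 = -64$)
$v + r = 9622404 - 64 = 9622340$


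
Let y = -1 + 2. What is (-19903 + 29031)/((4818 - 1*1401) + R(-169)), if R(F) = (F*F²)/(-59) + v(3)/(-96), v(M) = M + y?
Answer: 12925248/120681829 ≈ 0.10710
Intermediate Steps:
y = 1
v(M) = 1 + M (v(M) = M + 1 = 1 + M)
R(F) = -1/24 - F³/59 (R(F) = (F*F²)/(-59) + (1 + 3)/(-96) = F³*(-1/59) + 4*(-1/96) = -F³/59 - 1/24 = -1/24 - F³/59)
(-19903 + 29031)/((4818 - 1*1401) + R(-169)) = (-19903 + 29031)/((4818 - 1*1401) + (-1/24 - 1/59*(-169)³)) = 9128/((4818 - 1401) + (-1/24 - 1/59*(-4826809))) = 9128/(3417 + (-1/24 + 4826809/59)) = 9128/(3417 + 115843357/1416) = 9128/(120681829/1416) = 9128*(1416/120681829) = 12925248/120681829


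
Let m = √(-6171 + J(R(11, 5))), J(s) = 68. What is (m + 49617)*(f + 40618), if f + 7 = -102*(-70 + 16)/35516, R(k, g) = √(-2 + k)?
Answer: 17891217691182/8879 + 360586446*I*√6103/8879 ≈ 2.015e+9 + 3.1726e+6*I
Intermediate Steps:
f = -60776/8879 (f = -7 - 102*(-70 + 16)/35516 = -7 - 102*(-54)*(1/35516) = -7 + 5508*(1/35516) = -7 + 1377/8879 = -60776/8879 ≈ -6.8449)
m = I*√6103 (m = √(-6171 + 68) = √(-6103) = I*√6103 ≈ 78.122*I)
(m + 49617)*(f + 40618) = (I*√6103 + 49617)*(-60776/8879 + 40618) = (49617 + I*√6103)*(360586446/8879) = 17891217691182/8879 + 360586446*I*√6103/8879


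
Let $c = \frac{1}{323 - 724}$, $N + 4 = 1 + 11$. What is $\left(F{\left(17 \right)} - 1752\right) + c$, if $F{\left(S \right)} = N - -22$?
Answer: $- \frac{690523}{401} \approx -1722.0$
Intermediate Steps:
$N = 8$ ($N = -4 + \left(1 + 11\right) = -4 + 12 = 8$)
$c = - \frac{1}{401}$ ($c = \frac{1}{-401} = - \frac{1}{401} \approx -0.0024938$)
$F{\left(S \right)} = 30$ ($F{\left(S \right)} = 8 - -22 = 8 + 22 = 30$)
$\left(F{\left(17 \right)} - 1752\right) + c = \left(30 - 1752\right) - \frac{1}{401} = -1722 - \frac{1}{401} = - \frac{690523}{401}$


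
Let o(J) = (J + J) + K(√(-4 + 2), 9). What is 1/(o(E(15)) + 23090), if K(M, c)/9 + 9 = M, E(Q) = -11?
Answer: 22987/528402331 - 9*I*√2/528402331 ≈ 4.3503e-5 - 2.4088e-8*I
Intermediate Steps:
K(M, c) = -81 + 9*M
o(J) = -81 + 2*J + 9*I*√2 (o(J) = (J + J) + (-81 + 9*√(-4 + 2)) = 2*J + (-81 + 9*√(-2)) = 2*J + (-81 + 9*(I*√2)) = 2*J + (-81 + 9*I*√2) = -81 + 2*J + 9*I*√2)
1/(o(E(15)) + 23090) = 1/((-81 + 2*(-11) + 9*I*√2) + 23090) = 1/((-81 - 22 + 9*I*√2) + 23090) = 1/((-103 + 9*I*√2) + 23090) = 1/(22987 + 9*I*√2)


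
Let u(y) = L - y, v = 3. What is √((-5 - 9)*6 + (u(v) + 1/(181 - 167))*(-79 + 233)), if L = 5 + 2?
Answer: √543 ≈ 23.302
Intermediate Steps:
L = 7
u(y) = 7 - y
√((-5 - 9)*6 + (u(v) + 1/(181 - 167))*(-79 + 233)) = √((-5 - 9)*6 + ((7 - 1*3) + 1/(181 - 167))*(-79 + 233)) = √(-14*6 + ((7 - 3) + 1/14)*154) = √(-84 + (4 + 1/14)*154) = √(-84 + (57/14)*154) = √(-84 + 627) = √543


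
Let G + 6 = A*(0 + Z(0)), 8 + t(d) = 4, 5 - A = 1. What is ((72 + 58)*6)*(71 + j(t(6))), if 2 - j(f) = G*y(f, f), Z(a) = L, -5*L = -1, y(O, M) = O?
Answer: 40716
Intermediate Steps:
A = 4 (A = 5 - 1*1 = 5 - 1 = 4)
t(d) = -4 (t(d) = -8 + 4 = -4)
L = 1/5 (L = -1/5*(-1) = 1/5 ≈ 0.20000)
Z(a) = 1/5
G = -26/5 (G = -6 + 4*(0 + 1/5) = -6 + 4*(1/5) = -6 + 4/5 = -26/5 ≈ -5.2000)
j(f) = 2 + 26*f/5 (j(f) = 2 - (-26)*f/5 = 2 + 26*f/5)
((72 + 58)*6)*(71 + j(t(6))) = ((72 + 58)*6)*(71 + (2 + (26/5)*(-4))) = (130*6)*(71 + (2 - 104/5)) = 780*(71 - 94/5) = 780*(261/5) = 40716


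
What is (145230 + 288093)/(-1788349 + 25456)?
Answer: -4377/17807 ≈ -0.24580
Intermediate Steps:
(145230 + 288093)/(-1788349 + 25456) = 433323/(-1762893) = 433323*(-1/1762893) = -4377/17807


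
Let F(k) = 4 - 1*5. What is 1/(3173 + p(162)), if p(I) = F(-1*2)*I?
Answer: 1/3011 ≈ 0.00033212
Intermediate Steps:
F(k) = -1 (F(k) = 4 - 5 = -1)
p(I) = -I
1/(3173 + p(162)) = 1/(3173 - 1*162) = 1/(3173 - 162) = 1/3011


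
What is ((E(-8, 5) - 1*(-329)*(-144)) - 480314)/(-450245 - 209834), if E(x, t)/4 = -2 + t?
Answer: 527678/660079 ≈ 0.79942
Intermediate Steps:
E(x, t) = -8 + 4*t (E(x, t) = 4*(-2 + t) = -8 + 4*t)
((E(-8, 5) - 1*(-329)*(-144)) - 480314)/(-450245 - 209834) = (((-8 + 4*5) - 1*(-329)*(-144)) - 480314)/(-450245 - 209834) = (((-8 + 20) + 329*(-144)) - 480314)/(-660079) = ((12 - 47376) - 480314)*(-1/660079) = (-47364 - 480314)*(-1/660079) = -527678*(-1/660079) = 527678/660079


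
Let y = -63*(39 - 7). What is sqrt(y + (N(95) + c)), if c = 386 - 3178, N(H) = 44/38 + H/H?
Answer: I*sqrt(1734909)/19 ≈ 69.324*I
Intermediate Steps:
N(H) = 41/19 (N(H) = 44*(1/38) + 1 = 22/19 + 1 = 41/19)
c = -2792
y = -2016 (y = -63*32 = -2016)
sqrt(y + (N(95) + c)) = sqrt(-2016 + (41/19 - 2792)) = sqrt(-2016 - 53007/19) = sqrt(-91311/19) = I*sqrt(1734909)/19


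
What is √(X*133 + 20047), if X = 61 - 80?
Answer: 4*√1095 ≈ 132.36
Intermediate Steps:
X = -19
√(X*133 + 20047) = √(-19*133 + 20047) = √(-2527 + 20047) = √17520 = 4*√1095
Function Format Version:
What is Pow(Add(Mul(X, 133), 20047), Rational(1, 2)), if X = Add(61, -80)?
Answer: Mul(4, Pow(1095, Rational(1, 2))) ≈ 132.36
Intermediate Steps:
X = -19
Pow(Add(Mul(X, 133), 20047), Rational(1, 2)) = Pow(Add(Mul(-19, 133), 20047), Rational(1, 2)) = Pow(Add(-2527, 20047), Rational(1, 2)) = Pow(17520, Rational(1, 2)) = Mul(4, Pow(1095, Rational(1, 2)))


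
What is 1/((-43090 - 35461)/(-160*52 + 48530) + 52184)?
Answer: 40210/2098240089 ≈ 1.9164e-5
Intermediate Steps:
1/((-43090 - 35461)/(-160*52 + 48530) + 52184) = 1/(-78551/(-8320 + 48530) + 52184) = 1/(-78551/40210 + 52184) = 1/(2098240089/40210) = 40210/2098240089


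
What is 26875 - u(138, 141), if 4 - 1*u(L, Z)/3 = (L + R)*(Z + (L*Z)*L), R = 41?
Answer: 1442057128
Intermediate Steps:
u(L, Z) = 12 - 3*(41 + L)*(Z + Z*L²) (u(L, Z) = 12 - 3*(L + 41)*(Z + (L*Z)*L) = 12 - 3*(41 + L)*(Z + Z*L²))
26875 - u(138, 141) = 26875 - (12 - 123*141 - 123*141*138² - 3*138*141 - 3*141*138³) = 26875 - (12 - 17343 - 123*141*19044 - 58374 - 3*141*2628072) = 26875 - (12 - 17343 - 330280092 - 58374 - 1111674456) = 26875 - 1*(-1442030253) = 26875 + 1442030253 = 1442057128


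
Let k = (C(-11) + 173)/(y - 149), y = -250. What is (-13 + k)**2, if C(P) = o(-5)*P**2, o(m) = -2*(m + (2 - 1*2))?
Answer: 4796100/17689 ≈ 271.13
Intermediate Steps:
o(m) = -2*m (o(m) = -2*(m + (2 - 2)) = -2*(m + 0) = -2*m)
C(P) = 10*P**2 (C(P) = (-2*(-5))*P**2 = 10*P**2)
k = -461/133 (k = (10*(-11)**2 + 173)/(-250 - 149) = (10*121 + 173)/(-399) = (1210 + 173)*(-1/399) = 1383*(-1/399) = -461/133 ≈ -3.4662)
(-13 + k)**2 = (-13 - 461/133)**2 = (-2190/133)**2 = 4796100/17689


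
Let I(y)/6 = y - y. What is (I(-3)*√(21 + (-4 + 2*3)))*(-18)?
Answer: 0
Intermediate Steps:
I(y) = 0 (I(y) = 6*(y - y) = 6*0 = 0)
(I(-3)*√(21 + (-4 + 2*3)))*(-18) = (0*√(21 + (-4 + 2*3)))*(-18) = (0*√(21 + (-4 + 6)))*(-18) = (0*√(21 + 2))*(-18) = (0*√23)*(-18) = 0*(-18) = 0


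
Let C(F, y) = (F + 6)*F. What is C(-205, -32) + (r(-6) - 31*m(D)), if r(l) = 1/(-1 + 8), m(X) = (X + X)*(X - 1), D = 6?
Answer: 272546/7 ≈ 38935.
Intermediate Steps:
C(F, y) = F*(6 + F) (C(F, y) = (6 + F)*F = F*(6 + F))
m(X) = 2*X*(-1 + X) (m(X) = (2*X)*(-1 + X) = 2*X*(-1 + X))
r(l) = ⅐ (r(l) = 1/7 = ⅐)
C(-205, -32) + (r(-6) - 31*m(D)) = -205*(6 - 205) + (⅐ - 62*6*(-1 + 6)) = -205*(-199) + (⅐ - 62*6*5) = 40795 + (⅐ - 31*60) = 40795 + (⅐ - 1860) = 40795 - 13019/7 = 272546/7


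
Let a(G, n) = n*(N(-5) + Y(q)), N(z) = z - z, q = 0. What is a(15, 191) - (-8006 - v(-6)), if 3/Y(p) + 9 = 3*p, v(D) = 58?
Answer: 24001/3 ≈ 8000.3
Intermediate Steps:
N(z) = 0
Y(p) = 3/(-9 + 3*p)
a(G, n) = -n/3 (a(G, n) = n*(0 + 1/(-3 + 0)) = n*(0 + 1/(-3)) = n*(0 - 1/3) = n*(-1/3) = -n/3)
a(15, 191) - (-8006 - v(-6)) = -1/3*191 - (-8006 - 1*58) = -191/3 - (-8006 - 58) = -191/3 - 1*(-8064) = -191/3 + 8064 = 24001/3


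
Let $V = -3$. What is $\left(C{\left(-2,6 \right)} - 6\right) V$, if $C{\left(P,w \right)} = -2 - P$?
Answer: $18$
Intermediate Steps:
$\left(C{\left(-2,6 \right)} - 6\right) V = \left(\left(-2 - -2\right) - 6\right) \left(-3\right) = \left(\left(-2 + 2\right) - 6\right) \left(-3\right) = \left(0 - 6\right) \left(-3\right) = \left(-6\right) \left(-3\right) = 18$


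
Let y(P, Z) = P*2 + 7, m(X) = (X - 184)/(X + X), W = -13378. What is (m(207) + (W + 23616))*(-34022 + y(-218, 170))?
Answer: -6348802535/18 ≈ -3.5271e+8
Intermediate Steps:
m(X) = (-184 + X)/(2*X) (m(X) = (-184 + X)/((2*X)) = (-184 + X)*(1/(2*X)) = (-184 + X)/(2*X))
y(P, Z) = 7 + 2*P (y(P, Z) = 2*P + 7 = 7 + 2*P)
(m(207) + (W + 23616))*(-34022 + y(-218, 170)) = ((1/2)*(-184 + 207)/207 + (-13378 + 23616))*(-34022 + (7 + 2*(-218))) = ((1/2)*(1/207)*23 + 10238)*(-34022 + (7 - 436)) = (1/18 + 10238)*(-34022 - 429) = (184285/18)*(-34451) = -6348802535/18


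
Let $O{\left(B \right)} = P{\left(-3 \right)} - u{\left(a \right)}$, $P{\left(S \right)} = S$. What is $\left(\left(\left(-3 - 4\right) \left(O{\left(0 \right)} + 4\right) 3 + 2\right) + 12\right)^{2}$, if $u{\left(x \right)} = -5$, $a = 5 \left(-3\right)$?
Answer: $12544$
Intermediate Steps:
$a = -15$
$O{\left(B \right)} = 2$ ($O{\left(B \right)} = -3 - -5 = -3 + 5 = 2$)
$\left(\left(\left(-3 - 4\right) \left(O{\left(0 \right)} + 4\right) 3 + 2\right) + 12\right)^{2} = \left(\left(\left(-3 - 4\right) \left(2 + 4\right) 3 + 2\right) + 12\right)^{2} = \left(\left(\left(-7\right) 6 \cdot 3 + 2\right) + 12\right)^{2} = \left(\left(\left(-42\right) 3 + 2\right) + 12\right)^{2} = \left(\left(-126 + 2\right) + 12\right)^{2} = \left(-124 + 12\right)^{2} = \left(-112\right)^{2} = 12544$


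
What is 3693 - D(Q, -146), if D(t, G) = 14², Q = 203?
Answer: 3497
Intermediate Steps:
D(t, G) = 196
3693 - D(Q, -146) = 3693 - 1*196 = 3693 - 196 = 3497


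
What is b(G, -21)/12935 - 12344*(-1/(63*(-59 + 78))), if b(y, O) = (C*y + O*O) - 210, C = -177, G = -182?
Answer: 39701261/3096639 ≈ 12.821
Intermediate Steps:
b(y, O) = -210 + O² - 177*y (b(y, O) = (-177*y + O*O) - 210 = (-177*y + O²) - 210 = (O² - 177*y) - 210 = -210 + O² - 177*y)
b(G, -21)/12935 - 12344*(-1/(63*(-59 + 78))) = (-210 + (-21)² - 177*(-182))/12935 - 12344*(-1/(63*(-59 + 78))) = (-210 + 441 + 32214)*(1/12935) - 12344/(19*(-63)) = 32445*(1/12935) - 12344/(-1197) = 6489/2587 - 12344*(-1/1197) = 6489/2587 + 12344/1197 = 39701261/3096639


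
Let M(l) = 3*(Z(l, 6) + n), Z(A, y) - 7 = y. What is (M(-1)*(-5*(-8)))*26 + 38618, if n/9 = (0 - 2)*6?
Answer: -257782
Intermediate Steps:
Z(A, y) = 7 + y
n = -108 (n = 9*((0 - 2)*6) = 9*(-2*6) = 9*(-12) = -108)
M(l) = -285 (M(l) = 3*((7 + 6) - 108) = 3*(13 - 108) = 3*(-95) = -285)
(M(-1)*(-5*(-8)))*26 + 38618 = -(-1425)*(-8)*26 + 38618 = -285*40*26 + 38618 = -11400*26 + 38618 = -296400 + 38618 = -257782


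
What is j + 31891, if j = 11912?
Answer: 43803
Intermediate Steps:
j + 31891 = 11912 + 31891 = 43803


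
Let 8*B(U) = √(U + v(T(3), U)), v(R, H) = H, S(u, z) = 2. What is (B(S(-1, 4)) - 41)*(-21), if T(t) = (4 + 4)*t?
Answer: 3423/4 ≈ 855.75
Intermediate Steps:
T(t) = 8*t
B(U) = √2*√U/8 (B(U) = √(U + U)/8 = √(2*U)/8 = (√2*√U)/8 = √2*√U/8)
(B(S(-1, 4)) - 41)*(-21) = (√2*√2/8 - 41)*(-21) = (¼ - 41)*(-21) = -163/4*(-21) = 3423/4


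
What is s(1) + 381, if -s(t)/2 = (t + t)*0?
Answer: 381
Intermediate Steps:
s(t) = 0 (s(t) = -2*(t + t)*0 = -2*2*t*0 = -2*0 = 0)
s(1) + 381 = 0 + 381 = 381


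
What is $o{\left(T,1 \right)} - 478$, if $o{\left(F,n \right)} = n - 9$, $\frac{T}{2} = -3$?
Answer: $-486$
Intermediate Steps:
$T = -6$ ($T = 2 \left(-3\right) = -6$)
$o{\left(F,n \right)} = -9 + n$ ($o{\left(F,n \right)} = n - 9 = -9 + n$)
$o{\left(T,1 \right)} - 478 = \left(-9 + 1\right) - 478 = -8 - 478 = -486$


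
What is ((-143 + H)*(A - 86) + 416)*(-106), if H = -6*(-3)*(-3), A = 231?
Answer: 2983794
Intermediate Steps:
H = -54 (H = 18*(-3) = -54)
((-143 + H)*(A - 86) + 416)*(-106) = ((-143 - 54)*(231 - 86) + 416)*(-106) = (-197*145 + 416)*(-106) = (-28565 + 416)*(-106) = -28149*(-106) = 2983794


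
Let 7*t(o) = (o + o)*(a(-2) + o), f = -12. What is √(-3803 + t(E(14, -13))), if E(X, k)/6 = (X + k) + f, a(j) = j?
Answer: I*√123515/7 ≈ 50.207*I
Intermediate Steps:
E(X, k) = -72 + 6*X + 6*k (E(X, k) = 6*((X + k) - 12) = 6*(-12 + X + k) = -72 + 6*X + 6*k)
t(o) = 2*o*(-2 + o)/7 (t(o) = ((o + o)*(-2 + o))/7 = ((2*o)*(-2 + o))/7 = (2*o*(-2 + o))/7 = 2*o*(-2 + o)/7)
√(-3803 + t(E(14, -13))) = √(-3803 + 2*(-72 + 6*14 + 6*(-13))*(-2 + (-72 + 6*14 + 6*(-13)))/7) = √(-3803 + 2*(-72 + 84 - 78)*(-2 + (-72 + 84 - 78))/7) = √(-3803 + (2/7)*(-66)*(-2 - 66)) = √(-3803 + (2/7)*(-66)*(-68)) = √(-3803 + 8976/7) = √(-17645/7) = I*√123515/7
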